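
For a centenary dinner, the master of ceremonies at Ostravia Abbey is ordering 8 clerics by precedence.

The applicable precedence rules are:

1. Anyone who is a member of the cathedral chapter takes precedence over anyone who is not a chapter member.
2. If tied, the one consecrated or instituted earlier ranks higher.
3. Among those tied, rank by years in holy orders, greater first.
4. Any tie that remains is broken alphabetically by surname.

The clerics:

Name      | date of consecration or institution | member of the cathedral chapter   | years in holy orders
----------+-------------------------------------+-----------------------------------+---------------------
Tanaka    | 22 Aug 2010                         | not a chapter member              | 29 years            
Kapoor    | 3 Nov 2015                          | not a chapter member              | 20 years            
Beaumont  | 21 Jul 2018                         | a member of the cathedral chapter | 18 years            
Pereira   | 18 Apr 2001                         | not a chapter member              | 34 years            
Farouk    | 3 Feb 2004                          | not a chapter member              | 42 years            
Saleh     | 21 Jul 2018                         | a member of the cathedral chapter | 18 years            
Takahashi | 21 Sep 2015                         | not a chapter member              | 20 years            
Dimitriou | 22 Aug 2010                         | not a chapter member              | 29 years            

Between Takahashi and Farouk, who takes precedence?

By the first rule: Beaumont and Saleh (both a member of the cathedral chapter); then Pereira, Farouk, Dimitriou, Tanaka, Takahashi and Kapoor (each not a chapter member).
Beaumont and Saleh both have date of consecration or institution 21 Jul 2018, so the next rule applies.
Beaumont and Saleh both have years in holy orders 18 years, so the next rule applies.
Among Beaumont and Saleh, alphabetically by surname: Beaumont before Saleh.
Among Pereira, Farouk, Dimitriou, Tanaka, Takahashi and Kapoor, by date of consecration or institution (earlier first): Pereira (18 Apr 2001) before Farouk (3 Feb 2004) before Dimitriou and Tanaka (22 Aug 2010) before Takahashi (21 Sep 2015) before Kapoor (3 Nov 2015).
Dimitriou and Tanaka both have years in holy orders 29 years, so the next rule applies.
Among Dimitriou and Tanaka, alphabetically by surname: Dimitriou before Tanaka.
So Farouk takes precedence.

Farouk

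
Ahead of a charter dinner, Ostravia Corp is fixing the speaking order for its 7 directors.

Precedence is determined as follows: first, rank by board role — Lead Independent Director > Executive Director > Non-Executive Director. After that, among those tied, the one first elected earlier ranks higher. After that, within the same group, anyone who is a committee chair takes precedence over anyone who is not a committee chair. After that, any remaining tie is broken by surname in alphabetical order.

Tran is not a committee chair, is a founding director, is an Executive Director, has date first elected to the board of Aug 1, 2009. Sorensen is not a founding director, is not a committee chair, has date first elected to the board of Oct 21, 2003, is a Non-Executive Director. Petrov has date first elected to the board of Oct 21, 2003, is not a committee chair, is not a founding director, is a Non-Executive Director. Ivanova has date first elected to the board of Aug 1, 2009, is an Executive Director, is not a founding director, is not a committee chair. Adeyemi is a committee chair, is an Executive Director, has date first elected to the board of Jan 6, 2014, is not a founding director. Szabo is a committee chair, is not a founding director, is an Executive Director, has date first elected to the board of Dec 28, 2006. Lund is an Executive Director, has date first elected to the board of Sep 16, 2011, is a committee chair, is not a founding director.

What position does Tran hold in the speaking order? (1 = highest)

By board role: Szabo, Ivanova, Tran, Lund and Adeyemi (Executive Director); then Petrov and Sorensen (Non-Executive Director).
Among Szabo, Ivanova, Tran, Lund and Adeyemi, by date first elected to the board (earlier first): Szabo (Dec 28, 2006) before Ivanova and Tran (Aug 1, 2009) before Lund (Sep 16, 2011) before Adeyemi (Jan 6, 2014).
Ivanova and Tran are each not a committee chair, so the next rule applies.
Among Ivanova and Tran, alphabetically by surname: Ivanova before Tran.
Petrov and Sorensen both have date first elected to the board Oct 21, 2003, so the next rule applies.
Petrov and Sorensen are each not a committee chair, so the next rule applies.
Among Petrov and Sorensen, alphabetically by surname: Petrov before Sorensen.
Order: Szabo, Ivanova, Tran, Lund, Adeyemi, Petrov, Sorensen. So position 3.

3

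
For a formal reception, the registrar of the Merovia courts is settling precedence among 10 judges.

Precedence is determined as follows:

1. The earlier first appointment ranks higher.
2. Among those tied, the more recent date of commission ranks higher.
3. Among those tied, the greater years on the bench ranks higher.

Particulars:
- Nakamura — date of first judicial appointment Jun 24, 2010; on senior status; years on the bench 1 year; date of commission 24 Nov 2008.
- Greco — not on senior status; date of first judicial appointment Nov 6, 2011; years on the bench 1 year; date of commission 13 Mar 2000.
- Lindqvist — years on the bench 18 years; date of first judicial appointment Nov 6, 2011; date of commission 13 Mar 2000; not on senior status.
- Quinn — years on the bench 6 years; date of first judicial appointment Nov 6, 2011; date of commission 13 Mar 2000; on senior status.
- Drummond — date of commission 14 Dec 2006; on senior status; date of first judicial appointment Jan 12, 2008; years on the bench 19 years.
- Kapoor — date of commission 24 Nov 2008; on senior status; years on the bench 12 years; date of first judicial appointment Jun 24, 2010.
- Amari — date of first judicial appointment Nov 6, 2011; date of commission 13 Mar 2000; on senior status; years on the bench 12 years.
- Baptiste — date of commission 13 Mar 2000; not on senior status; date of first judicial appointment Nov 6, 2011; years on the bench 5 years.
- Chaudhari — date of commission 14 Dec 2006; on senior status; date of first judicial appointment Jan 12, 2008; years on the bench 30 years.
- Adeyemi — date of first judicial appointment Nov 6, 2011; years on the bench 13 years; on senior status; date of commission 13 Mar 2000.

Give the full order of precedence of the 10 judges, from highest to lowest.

Chaudhari, Drummond, Kapoor, Nakamura, Lindqvist, Adeyemi, Amari, Quinn, Baptiste, Greco

By date of first judicial appointment (earlier first): Chaudhari and Drummond (both Jan 12, 2008); then Kapoor and Nakamura (both Jun 24, 2010); then Lindqvist, Adeyemi, Amari, Quinn, Baptiste and Greco (each Nov 6, 2011).
Chaudhari and Drummond both have date of commission 14 Dec 2006, so the next rule applies.
Among Chaudhari and Drummond, by years on the bench (higher first): Chaudhari (30 years) before Drummond (19 years).
Kapoor and Nakamura both have date of commission 24 Nov 2008, so the next rule applies.
Among Kapoor and Nakamura, by years on the bench (higher first): Kapoor (12 years) before Nakamura (1 year).
Lindqvist, Adeyemi, Amari, Quinn, Baptiste and Greco all have date of commission 13 Mar 2000, so the next rule applies.
Among Lindqvist, Adeyemi, Amari, Quinn, Baptiste and Greco, by years on the bench (higher first): Lindqvist (18 years) before Adeyemi (13 years) before Amari (12 years) before Quinn (6 years) before Baptiste (5 years) before Greco (1 year).
Full order: Chaudhari, Drummond, Kapoor, Nakamura, Lindqvist, Adeyemi, Amari, Quinn, Baptiste, Greco.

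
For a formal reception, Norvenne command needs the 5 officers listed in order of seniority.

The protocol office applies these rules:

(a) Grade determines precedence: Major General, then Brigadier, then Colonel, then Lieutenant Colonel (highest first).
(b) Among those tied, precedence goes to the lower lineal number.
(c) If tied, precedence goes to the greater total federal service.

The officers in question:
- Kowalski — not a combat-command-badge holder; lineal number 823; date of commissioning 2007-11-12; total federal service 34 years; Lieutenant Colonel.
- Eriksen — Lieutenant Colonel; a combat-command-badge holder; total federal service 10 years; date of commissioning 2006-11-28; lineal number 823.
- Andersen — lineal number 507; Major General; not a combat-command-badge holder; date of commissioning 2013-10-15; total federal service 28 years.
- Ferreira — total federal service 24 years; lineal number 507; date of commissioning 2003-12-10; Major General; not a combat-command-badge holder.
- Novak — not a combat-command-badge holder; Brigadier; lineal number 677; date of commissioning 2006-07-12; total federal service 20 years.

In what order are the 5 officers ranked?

By grade: Andersen and Ferreira (Major General); then Novak (Brigadier); then Kowalski and Eriksen (Lieutenant Colonel).
Andersen and Ferreira both have lineal number 507, so the next rule applies.
Among Andersen and Ferreira, by total federal service (higher first): Andersen (28 years) before Ferreira (24 years).
Kowalski and Eriksen both have lineal number 823, so the next rule applies.
Among Kowalski and Eriksen, by total federal service (higher first): Kowalski (34 years) before Eriksen (10 years).
Full order: Andersen, Ferreira, Novak, Kowalski, Eriksen.

Andersen, Ferreira, Novak, Kowalski, Eriksen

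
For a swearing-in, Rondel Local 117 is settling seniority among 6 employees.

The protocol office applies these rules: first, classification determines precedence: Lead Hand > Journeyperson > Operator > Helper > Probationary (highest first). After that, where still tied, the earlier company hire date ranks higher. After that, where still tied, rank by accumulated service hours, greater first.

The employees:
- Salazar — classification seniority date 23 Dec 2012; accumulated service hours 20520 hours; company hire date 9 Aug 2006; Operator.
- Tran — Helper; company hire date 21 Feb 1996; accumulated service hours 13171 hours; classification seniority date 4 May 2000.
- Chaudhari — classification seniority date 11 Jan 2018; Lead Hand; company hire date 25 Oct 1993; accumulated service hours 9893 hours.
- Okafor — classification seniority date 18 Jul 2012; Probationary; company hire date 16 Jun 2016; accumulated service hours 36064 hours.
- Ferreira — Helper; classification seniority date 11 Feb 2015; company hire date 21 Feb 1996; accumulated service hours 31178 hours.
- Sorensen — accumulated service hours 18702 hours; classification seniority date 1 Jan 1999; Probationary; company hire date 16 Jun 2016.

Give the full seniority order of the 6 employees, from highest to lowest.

Chaudhari, Salazar, Ferreira, Tran, Okafor, Sorensen

By classification: Chaudhari (Lead Hand); then Salazar (Operator); then Ferreira and Tran (Helper); then Okafor and Sorensen (Probationary).
Ferreira and Tran both have company hire date 21 Feb 1996, so the next rule applies.
Among Ferreira and Tran, by accumulated service hours (higher first): Ferreira (31178 hours) before Tran (13171 hours).
Okafor and Sorensen both have company hire date 16 Jun 2016, so the next rule applies.
Among Okafor and Sorensen, by accumulated service hours (higher first): Okafor (36064 hours) before Sorensen (18702 hours).
Full order: Chaudhari, Salazar, Ferreira, Tran, Okafor, Sorensen.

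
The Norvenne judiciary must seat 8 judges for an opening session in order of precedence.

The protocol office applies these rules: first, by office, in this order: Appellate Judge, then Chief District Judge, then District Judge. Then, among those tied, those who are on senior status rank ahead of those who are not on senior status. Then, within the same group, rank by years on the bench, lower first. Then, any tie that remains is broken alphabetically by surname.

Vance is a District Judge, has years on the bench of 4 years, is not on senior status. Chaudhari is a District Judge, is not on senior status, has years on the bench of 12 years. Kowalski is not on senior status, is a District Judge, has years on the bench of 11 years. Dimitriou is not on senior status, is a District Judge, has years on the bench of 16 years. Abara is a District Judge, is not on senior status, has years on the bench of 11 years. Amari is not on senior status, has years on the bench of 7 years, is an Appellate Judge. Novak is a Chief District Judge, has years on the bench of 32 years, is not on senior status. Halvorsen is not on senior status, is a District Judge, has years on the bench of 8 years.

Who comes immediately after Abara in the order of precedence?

Kowalski

By office: Amari (Appellate Judge); then Novak (Chief District Judge); then Vance, Halvorsen, Abara, Kowalski, Chaudhari and Dimitriou (District Judge).
Vance, Halvorsen, Abara, Kowalski, Chaudhari and Dimitriou are each not on senior status, so the next rule applies.
Among Vance, Halvorsen, Abara, Kowalski, Chaudhari and Dimitriou, by years on the bench (lower first): Vance (4 years) before Halvorsen (8 years) before Abara and Kowalski (11 years) before Chaudhari (12 years) before Dimitriou (16 years).
Among Abara and Kowalski, alphabetically by surname: Abara before Kowalski.
Order: Amari, Novak, Vance, Halvorsen, Abara, Kowalski, Chaudhari, Dimitriou.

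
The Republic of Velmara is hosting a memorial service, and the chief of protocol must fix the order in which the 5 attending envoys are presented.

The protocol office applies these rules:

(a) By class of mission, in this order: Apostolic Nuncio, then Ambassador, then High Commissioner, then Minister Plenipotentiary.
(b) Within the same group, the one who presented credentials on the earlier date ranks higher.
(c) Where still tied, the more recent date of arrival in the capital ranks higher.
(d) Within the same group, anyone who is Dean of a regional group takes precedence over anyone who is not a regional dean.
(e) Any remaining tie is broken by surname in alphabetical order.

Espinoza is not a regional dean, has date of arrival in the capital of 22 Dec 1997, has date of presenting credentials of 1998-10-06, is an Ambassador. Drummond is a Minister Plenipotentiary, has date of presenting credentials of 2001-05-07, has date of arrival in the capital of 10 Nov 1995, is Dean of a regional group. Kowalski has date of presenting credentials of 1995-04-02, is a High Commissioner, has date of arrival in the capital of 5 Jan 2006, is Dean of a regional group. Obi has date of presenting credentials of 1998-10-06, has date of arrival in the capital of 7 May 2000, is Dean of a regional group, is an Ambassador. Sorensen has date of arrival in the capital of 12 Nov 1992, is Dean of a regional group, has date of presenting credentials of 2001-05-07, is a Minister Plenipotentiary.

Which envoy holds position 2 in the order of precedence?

By class of mission: Obi and Espinoza (Ambassador); then Kowalski (High Commissioner); then Drummond and Sorensen (Minister Plenipotentiary).
Obi and Espinoza both have date of presenting credentials 1998-10-06, so the next rule applies.
Among Obi and Espinoza, by date of arrival in the capital (later first): Obi (7 May 2000) before Espinoza (22 Dec 1997).
Drummond and Sorensen both have date of presenting credentials 2001-05-07, so the next rule applies.
Among Drummond and Sorensen, by date of arrival in the capital (later first): Drummond (10 Nov 1995) before Sorensen (12 Nov 1992).
Order: Obi, Espinoza, Kowalski, Drummond, Sorensen.

Espinoza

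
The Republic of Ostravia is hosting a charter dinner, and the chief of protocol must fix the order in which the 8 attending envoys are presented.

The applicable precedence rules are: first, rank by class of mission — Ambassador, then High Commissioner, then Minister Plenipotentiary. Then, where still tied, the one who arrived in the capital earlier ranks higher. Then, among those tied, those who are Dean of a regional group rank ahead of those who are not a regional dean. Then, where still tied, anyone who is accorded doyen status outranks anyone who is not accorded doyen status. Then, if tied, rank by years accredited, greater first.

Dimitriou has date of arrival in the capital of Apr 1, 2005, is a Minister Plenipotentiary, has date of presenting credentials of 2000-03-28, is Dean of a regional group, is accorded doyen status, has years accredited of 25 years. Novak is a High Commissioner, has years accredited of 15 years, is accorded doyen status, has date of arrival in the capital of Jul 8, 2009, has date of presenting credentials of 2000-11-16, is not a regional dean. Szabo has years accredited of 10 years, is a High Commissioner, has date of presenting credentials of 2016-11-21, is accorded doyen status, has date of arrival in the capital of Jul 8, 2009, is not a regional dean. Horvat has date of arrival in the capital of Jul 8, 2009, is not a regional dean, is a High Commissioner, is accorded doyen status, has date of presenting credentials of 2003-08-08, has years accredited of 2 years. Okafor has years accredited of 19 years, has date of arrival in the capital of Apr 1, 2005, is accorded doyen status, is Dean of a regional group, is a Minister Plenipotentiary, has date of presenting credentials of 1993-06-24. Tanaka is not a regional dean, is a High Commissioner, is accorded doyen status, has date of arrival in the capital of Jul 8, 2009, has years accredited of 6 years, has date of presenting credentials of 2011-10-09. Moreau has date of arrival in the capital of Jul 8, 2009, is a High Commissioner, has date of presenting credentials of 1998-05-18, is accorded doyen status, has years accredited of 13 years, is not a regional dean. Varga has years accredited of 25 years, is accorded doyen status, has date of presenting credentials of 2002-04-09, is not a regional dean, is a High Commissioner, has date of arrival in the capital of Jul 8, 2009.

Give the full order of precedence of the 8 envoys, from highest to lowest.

Varga, Novak, Moreau, Szabo, Tanaka, Horvat, Dimitriou, Okafor

By class of mission: Varga, Novak, Moreau, Szabo, Tanaka and Horvat (High Commissioner); then Dimitriou and Okafor (Minister Plenipotentiary).
Varga, Novak, Moreau, Szabo, Tanaka and Horvat all have date of arrival in the capital Jul 8, 2009, so the next rule applies.
Varga, Novak, Moreau, Szabo, Tanaka and Horvat are each not a regional dean, so the next rule applies.
Varga, Novak, Moreau, Szabo, Tanaka and Horvat are each accorded doyen status, so the next rule applies.
Among Varga, Novak, Moreau, Szabo, Tanaka and Horvat, by years accredited (higher first): Varga (25 years) before Novak (15 years) before Moreau (13 years) before Szabo (10 years) before Tanaka (6 years) before Horvat (2 years).
Dimitriou and Okafor both have date of arrival in the capital Apr 1, 2005, so the next rule applies.
Dimitriou and Okafor are each Dean of a regional group, so the next rule applies.
Dimitriou and Okafor are each accorded doyen status, so the next rule applies.
Among Dimitriou and Okafor, by years accredited (higher first): Dimitriou (25 years) before Okafor (19 years).
Full order: Varga, Novak, Moreau, Szabo, Tanaka, Horvat, Dimitriou, Okafor.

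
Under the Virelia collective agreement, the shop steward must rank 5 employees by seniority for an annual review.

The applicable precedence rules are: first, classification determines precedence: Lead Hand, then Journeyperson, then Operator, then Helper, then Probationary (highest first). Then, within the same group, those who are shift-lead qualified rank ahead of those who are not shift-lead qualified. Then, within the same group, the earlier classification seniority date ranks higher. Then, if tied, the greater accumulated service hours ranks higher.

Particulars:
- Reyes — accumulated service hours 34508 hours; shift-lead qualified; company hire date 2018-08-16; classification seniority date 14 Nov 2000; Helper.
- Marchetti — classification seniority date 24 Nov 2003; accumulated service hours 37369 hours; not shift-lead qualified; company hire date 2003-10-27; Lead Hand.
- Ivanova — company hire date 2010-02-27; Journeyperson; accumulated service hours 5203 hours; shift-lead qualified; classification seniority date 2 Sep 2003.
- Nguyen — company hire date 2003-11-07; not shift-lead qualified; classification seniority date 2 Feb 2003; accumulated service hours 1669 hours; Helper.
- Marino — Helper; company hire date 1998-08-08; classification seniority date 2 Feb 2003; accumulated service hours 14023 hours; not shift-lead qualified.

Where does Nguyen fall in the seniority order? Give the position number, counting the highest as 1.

5

By classification: Marchetti (Lead Hand); then Ivanova (Journeyperson); then Reyes, Marino and Nguyen (Helper).
Among Reyes, Marino and Nguyen, shift-lead qualified before not shift-lead qualified: Reyes (shift-lead qualified) before Marino and Nguyen (not shift-lead qualified).
Marino and Nguyen both have classification seniority date 2 Feb 2003, so the next rule applies.
Among Marino and Nguyen, by accumulated service hours (higher first): Marino (14023 hours) before Nguyen (1669 hours).
Order: Marchetti, Ivanova, Reyes, Marino, Nguyen. So position 5.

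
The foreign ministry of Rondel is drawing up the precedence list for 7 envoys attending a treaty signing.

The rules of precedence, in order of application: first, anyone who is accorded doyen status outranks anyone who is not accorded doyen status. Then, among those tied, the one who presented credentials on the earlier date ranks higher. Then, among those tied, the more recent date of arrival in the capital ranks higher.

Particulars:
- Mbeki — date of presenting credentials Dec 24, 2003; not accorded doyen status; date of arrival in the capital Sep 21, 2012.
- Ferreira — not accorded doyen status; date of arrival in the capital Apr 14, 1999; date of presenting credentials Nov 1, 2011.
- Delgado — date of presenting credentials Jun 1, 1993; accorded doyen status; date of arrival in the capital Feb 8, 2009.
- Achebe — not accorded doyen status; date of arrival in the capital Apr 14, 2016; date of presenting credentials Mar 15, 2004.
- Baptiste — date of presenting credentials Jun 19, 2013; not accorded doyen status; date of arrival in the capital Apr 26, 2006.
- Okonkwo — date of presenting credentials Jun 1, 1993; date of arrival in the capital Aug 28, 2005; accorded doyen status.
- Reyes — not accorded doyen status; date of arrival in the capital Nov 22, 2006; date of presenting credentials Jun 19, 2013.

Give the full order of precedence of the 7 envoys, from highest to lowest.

Delgado, Okonkwo, Mbeki, Achebe, Ferreira, Reyes, Baptiste

By the first rule: Delgado and Okonkwo (both accorded doyen status); then Mbeki, Achebe, Ferreira, Reyes and Baptiste (each not accorded doyen status).
Delgado and Okonkwo both have date of presenting credentials Jun 1, 1993, so the next rule applies.
Among Delgado and Okonkwo, by date of arrival in the capital (later first): Delgado (Feb 8, 2009) before Okonkwo (Aug 28, 2005).
Among Mbeki, Achebe, Ferreira, Reyes and Baptiste, by date of presenting credentials (earlier first): Mbeki (Dec 24, 2003) before Achebe (Mar 15, 2004) before Ferreira (Nov 1, 2011) before Reyes and Baptiste (Jun 19, 2013).
Among Reyes and Baptiste, by date of arrival in the capital (later first): Reyes (Nov 22, 2006) before Baptiste (Apr 26, 2006).
Full order: Delgado, Okonkwo, Mbeki, Achebe, Ferreira, Reyes, Baptiste.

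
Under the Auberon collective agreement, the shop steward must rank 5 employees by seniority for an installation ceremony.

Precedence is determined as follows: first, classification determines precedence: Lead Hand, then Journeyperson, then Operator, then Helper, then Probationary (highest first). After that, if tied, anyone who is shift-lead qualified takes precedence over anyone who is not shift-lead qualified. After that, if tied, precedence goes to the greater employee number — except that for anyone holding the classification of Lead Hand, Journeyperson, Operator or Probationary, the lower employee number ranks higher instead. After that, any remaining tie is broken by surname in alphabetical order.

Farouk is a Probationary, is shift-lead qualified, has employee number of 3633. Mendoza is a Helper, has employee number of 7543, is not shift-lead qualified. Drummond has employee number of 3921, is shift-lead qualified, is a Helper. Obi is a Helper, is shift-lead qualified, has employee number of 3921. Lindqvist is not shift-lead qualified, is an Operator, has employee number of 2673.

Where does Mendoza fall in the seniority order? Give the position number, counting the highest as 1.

By classification: Lindqvist (Operator); then Drummond, Obi and Mendoza (Helper); then Farouk (Probationary).
Among Drummond, Obi and Mendoza, shift-lead qualified before not shift-lead qualified: Drummond and Obi (shift-lead qualified) before Mendoza (not shift-lead qualified).
Drummond and Obi both have employee number 3921, so the next rule applies.
Among Drummond and Obi, alphabetically by surname: Drummond before Obi.
Order: Lindqvist, Drummond, Obi, Mendoza, Farouk. So position 4.

4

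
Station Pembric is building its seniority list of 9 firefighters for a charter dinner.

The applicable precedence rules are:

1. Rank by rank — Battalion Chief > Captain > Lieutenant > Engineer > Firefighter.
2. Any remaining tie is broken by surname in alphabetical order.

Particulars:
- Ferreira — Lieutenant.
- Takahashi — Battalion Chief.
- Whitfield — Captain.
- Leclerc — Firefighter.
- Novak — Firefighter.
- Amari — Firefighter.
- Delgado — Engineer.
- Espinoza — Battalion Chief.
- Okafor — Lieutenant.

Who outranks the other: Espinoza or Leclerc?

Espinoza

By rank: Espinoza and Takahashi (Battalion Chief); then Whitfield (Captain); then Ferreira and Okafor (Lieutenant); then Delgado (Engineer); then Amari, Leclerc and Novak (Firefighter).
Among Espinoza and Takahashi, alphabetically by surname: Espinoza before Takahashi.
Among Ferreira and Okafor, alphabetically by surname: Ferreira before Okafor.
Among Amari, Leclerc and Novak, alphabetically by surname: Amari before Leclerc before Novak.
So Espinoza takes precedence.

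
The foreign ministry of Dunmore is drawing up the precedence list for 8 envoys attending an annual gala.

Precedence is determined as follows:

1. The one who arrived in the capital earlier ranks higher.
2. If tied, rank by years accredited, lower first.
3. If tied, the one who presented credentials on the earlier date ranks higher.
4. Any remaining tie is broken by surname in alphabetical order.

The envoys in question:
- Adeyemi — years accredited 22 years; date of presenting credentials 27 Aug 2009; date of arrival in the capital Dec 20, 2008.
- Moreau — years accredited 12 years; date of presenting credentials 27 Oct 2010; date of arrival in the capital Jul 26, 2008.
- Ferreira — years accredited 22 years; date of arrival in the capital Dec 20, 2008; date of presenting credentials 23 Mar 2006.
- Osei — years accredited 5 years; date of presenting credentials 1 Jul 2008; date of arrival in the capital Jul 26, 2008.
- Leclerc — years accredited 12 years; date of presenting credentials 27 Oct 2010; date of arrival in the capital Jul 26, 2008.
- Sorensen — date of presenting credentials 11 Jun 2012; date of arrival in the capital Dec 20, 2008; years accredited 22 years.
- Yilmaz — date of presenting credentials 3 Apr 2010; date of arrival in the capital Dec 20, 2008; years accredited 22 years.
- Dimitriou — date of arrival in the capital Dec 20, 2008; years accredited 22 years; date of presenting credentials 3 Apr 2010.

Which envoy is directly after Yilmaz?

By date of arrival in the capital (earlier first): Osei, Leclerc and Moreau (each Jul 26, 2008); then Ferreira, Adeyemi, Dimitriou, Yilmaz and Sorensen (each Dec 20, 2008).
Among Osei, Leclerc and Moreau, by years accredited (lower first): Osei (5 years) before Leclerc and Moreau (12 years).
Leclerc and Moreau both have date of presenting credentials 27 Oct 2010, so the next rule applies.
Among Leclerc and Moreau, alphabetically by surname: Leclerc before Moreau.
Ferreira, Adeyemi, Dimitriou, Yilmaz and Sorensen all have years accredited 22 years, so the next rule applies.
Among Ferreira, Adeyemi, Dimitriou, Yilmaz and Sorensen, by date of presenting credentials (earlier first): Ferreira (23 Mar 2006) before Adeyemi (27 Aug 2009) before Dimitriou and Yilmaz (3 Apr 2010) before Sorensen (11 Jun 2012).
Among Dimitriou and Yilmaz, alphabetically by surname: Dimitriou before Yilmaz.
Order: Osei, Leclerc, Moreau, Ferreira, Adeyemi, Dimitriou, Yilmaz, Sorensen.

Sorensen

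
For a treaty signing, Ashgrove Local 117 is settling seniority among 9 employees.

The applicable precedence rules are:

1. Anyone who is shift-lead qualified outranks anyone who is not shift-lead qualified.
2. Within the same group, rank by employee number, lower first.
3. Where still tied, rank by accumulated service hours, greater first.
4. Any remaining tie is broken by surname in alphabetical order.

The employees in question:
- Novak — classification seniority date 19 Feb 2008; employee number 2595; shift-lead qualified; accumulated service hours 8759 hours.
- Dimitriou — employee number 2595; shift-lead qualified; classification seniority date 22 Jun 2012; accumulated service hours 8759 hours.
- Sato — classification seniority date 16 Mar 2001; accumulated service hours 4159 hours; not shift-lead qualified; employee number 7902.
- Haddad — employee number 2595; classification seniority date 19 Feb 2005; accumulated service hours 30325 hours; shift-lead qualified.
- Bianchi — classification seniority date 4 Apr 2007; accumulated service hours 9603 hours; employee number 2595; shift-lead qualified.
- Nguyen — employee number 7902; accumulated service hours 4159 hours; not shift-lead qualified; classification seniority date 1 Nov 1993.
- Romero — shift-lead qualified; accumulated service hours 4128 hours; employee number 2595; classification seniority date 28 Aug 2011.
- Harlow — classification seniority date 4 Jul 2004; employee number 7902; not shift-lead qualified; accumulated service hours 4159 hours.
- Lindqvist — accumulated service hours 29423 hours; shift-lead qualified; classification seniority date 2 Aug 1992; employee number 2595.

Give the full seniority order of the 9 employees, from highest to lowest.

Haddad, Lindqvist, Bianchi, Dimitriou, Novak, Romero, Harlow, Nguyen, Sato

By the first rule: Haddad, Lindqvist, Bianchi, Dimitriou, Novak and Romero (each shift-lead qualified); then Harlow, Nguyen and Sato (each not shift-lead qualified).
Haddad, Lindqvist, Bianchi, Dimitriou, Novak and Romero all have employee number 2595, so the next rule applies.
Among Haddad, Lindqvist, Bianchi, Dimitriou, Novak and Romero, by accumulated service hours (higher first): Haddad (30325 hours) before Lindqvist (29423 hours) before Bianchi (9603 hours) before Dimitriou and Novak (8759 hours) before Romero (4128 hours).
Among Dimitriou and Novak, alphabetically by surname: Dimitriou before Novak.
Harlow, Nguyen and Sato all have employee number 7902, so the next rule applies.
Harlow, Nguyen and Sato all have accumulated service hours 4159 hours, so the next rule applies.
Among Harlow, Nguyen and Sato, alphabetically by surname: Harlow before Nguyen before Sato.
Full order: Haddad, Lindqvist, Bianchi, Dimitriou, Novak, Romero, Harlow, Nguyen, Sato.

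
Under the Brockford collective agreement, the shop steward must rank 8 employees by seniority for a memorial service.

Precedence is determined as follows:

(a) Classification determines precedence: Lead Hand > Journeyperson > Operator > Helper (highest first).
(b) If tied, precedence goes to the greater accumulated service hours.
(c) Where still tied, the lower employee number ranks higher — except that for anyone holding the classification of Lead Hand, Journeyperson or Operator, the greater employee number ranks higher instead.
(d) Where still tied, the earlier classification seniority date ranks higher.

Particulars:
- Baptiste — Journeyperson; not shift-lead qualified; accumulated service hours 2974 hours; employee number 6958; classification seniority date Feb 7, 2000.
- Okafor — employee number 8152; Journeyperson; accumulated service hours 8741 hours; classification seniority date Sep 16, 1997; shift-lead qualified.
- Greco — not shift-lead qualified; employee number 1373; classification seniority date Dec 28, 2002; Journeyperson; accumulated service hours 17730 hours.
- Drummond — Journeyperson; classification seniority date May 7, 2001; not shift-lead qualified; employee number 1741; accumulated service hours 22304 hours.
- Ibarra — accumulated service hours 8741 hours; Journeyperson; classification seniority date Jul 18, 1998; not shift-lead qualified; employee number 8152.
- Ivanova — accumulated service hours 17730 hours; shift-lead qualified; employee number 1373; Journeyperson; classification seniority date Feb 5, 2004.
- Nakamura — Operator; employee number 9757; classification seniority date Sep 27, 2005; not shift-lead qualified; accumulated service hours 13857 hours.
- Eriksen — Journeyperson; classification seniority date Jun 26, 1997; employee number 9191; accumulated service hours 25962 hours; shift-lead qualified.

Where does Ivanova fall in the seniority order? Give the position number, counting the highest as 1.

4

By classification: Eriksen, Drummond, Greco, Ivanova, Okafor, Ibarra and Baptiste (Journeyperson); then Nakamura (Operator).
Among Eriksen, Drummond, Greco, Ivanova, Okafor, Ibarra and Baptiste, by accumulated service hours (higher first): Eriksen (25962 hours) before Drummond (22304 hours) before Greco and Ivanova (17730 hours) before Okafor and Ibarra (8741 hours) before Baptiste (2974 hours).
Greco and Ivanova both have employee number 1373, so the next rule applies.
Among Greco and Ivanova, by classification seniority date (earlier first): Greco (Dec 28, 2002) before Ivanova (Feb 5, 2004).
Okafor and Ibarra both have employee number 8152, so the next rule applies.
Among Okafor and Ibarra, by classification seniority date (earlier first): Okafor (Sep 16, 1997) before Ibarra (Jul 18, 1998).
Order: Eriksen, Drummond, Greco, Ivanova, Okafor, Ibarra, Baptiste, Nakamura. So position 4.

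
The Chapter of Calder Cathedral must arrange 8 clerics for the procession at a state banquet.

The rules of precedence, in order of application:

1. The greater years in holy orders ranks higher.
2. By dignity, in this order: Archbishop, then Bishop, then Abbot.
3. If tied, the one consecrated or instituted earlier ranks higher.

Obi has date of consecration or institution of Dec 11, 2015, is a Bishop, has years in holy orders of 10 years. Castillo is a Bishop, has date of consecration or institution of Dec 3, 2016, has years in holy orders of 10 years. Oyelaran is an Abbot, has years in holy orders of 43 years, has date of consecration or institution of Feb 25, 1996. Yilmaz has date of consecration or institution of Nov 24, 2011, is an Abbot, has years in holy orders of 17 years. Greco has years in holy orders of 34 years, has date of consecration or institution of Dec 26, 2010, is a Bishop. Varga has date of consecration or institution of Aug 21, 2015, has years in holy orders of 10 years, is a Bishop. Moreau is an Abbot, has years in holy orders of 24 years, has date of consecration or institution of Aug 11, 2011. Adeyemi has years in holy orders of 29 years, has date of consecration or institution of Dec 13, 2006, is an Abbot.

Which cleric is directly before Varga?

Yilmaz

By years in holy orders (higher first): Oyelaran (43 years); then Greco (34 years); then Adeyemi (29 years); then Moreau (24 years); then Yilmaz (17 years); then Varga, Obi and Castillo (each 10 years).
Varga, Obi and Castillo are each Bishop, so the next rule applies.
Among Varga, Obi and Castillo, by date of consecration or institution (earlier first): Varga (Aug 21, 2015) before Obi (Dec 11, 2015) before Castillo (Dec 3, 2016).
Order: Oyelaran, Greco, Adeyemi, Moreau, Yilmaz, Varga, Obi, Castillo.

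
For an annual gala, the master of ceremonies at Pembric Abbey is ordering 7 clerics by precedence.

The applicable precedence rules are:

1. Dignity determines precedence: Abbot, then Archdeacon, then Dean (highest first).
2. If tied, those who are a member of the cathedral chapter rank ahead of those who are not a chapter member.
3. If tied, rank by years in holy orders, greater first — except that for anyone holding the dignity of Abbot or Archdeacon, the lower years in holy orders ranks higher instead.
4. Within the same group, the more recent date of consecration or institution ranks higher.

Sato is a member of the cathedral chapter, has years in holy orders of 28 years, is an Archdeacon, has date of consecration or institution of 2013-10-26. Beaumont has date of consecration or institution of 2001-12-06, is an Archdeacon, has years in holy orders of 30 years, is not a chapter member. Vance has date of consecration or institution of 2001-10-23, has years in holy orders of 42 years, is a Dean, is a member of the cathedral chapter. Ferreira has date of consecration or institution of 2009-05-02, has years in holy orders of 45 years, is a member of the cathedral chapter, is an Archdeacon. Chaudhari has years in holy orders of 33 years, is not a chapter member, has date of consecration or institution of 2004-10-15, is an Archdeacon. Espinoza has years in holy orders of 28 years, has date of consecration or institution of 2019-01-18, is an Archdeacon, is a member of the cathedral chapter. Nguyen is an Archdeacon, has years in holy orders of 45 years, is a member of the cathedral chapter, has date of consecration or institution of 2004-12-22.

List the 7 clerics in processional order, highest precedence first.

By dignity: Espinoza, Sato, Ferreira, Nguyen, Beaumont and Chaudhari (Archdeacon); then Vance (Dean).
Among Espinoza, Sato, Ferreira, Nguyen, Beaumont and Chaudhari, a member of the cathedral chapter before not a chapter member: Espinoza, Sato, Ferreira and Nguyen (a member of the cathedral chapter) before Beaumont and Chaudhari (not a chapter member).
Among Espinoza, Sato, Ferreira and Nguyen, by years in holy orders (lower first) (reversed rule for this group): Espinoza and Sato (28 years) before Ferreira and Nguyen (45 years).
Among Espinoza and Sato, by date of consecration or institution (later first): Espinoza (2019-01-18) before Sato (2013-10-26).
Among Ferreira and Nguyen, by date of consecration or institution (later first): Ferreira (2009-05-02) before Nguyen (2004-12-22).
Among Beaumont and Chaudhari, by years in holy orders (lower first) (reversed rule for this group): Beaumont (30 years) before Chaudhari (33 years).
Full order: Espinoza, Sato, Ferreira, Nguyen, Beaumont, Chaudhari, Vance.

Espinoza, Sato, Ferreira, Nguyen, Beaumont, Chaudhari, Vance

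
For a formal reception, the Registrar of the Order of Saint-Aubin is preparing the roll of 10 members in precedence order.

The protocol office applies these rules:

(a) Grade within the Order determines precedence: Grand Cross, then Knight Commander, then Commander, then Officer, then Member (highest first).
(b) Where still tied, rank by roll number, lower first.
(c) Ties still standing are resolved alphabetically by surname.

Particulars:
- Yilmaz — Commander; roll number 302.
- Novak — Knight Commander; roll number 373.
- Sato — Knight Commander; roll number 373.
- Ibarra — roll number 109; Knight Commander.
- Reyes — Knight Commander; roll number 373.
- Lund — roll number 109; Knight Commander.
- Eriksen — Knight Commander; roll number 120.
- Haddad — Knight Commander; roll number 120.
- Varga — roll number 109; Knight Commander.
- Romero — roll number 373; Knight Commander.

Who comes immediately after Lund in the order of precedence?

Varga

By grade within the Order: Ibarra, Lund, Varga, Eriksen, Haddad, Novak, Reyes, Romero and Sato (Knight Commander); then Yilmaz (Commander).
Among Ibarra, Lund, Varga, Eriksen, Haddad, Novak, Reyes, Romero and Sato, by roll number (lower first): Ibarra, Lund and Varga (109) before Eriksen and Haddad (120) before Novak, Reyes, Romero and Sato (373).
Among Ibarra, Lund and Varga, alphabetically by surname: Ibarra before Lund before Varga.
Among Eriksen and Haddad, alphabetically by surname: Eriksen before Haddad.
Among Novak, Reyes, Romero and Sato, alphabetically by surname: Novak before Reyes before Romero before Sato.
Order: Ibarra, Lund, Varga, Eriksen, Haddad, Novak, Reyes, Romero, Sato, Yilmaz.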